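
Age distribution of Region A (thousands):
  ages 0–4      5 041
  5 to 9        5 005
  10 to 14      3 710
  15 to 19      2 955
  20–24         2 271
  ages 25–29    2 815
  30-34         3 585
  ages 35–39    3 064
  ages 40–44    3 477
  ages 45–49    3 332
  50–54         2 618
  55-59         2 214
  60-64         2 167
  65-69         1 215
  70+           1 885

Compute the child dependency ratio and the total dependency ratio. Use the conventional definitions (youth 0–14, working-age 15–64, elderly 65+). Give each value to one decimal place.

Youth dependency ratio: 48.3
Total dependency ratio: 59.1

0–14: 5 041 + 5 005 + 3 710 = 13 756
15–64: 2 955 + 2 271 + 2 815 + 3 585 + 3 064 + 3 477 + 3 332 + 2 618 + 2 214 + 2 167 = 28 498
65+: 1 215 + 1 885 = 3 100
Youth dependency ratio = 13 756 / 28 498 × 100 = 48.3
Total dependency ratio = (13 756 + 3 100) / 28 498 × 100 = 16 856 / 28 498 × 100 = 59.1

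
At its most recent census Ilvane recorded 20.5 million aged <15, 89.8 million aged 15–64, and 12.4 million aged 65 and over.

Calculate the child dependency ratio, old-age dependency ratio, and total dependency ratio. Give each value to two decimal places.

Youth dependency ratio = 20.5 / 89.8 × 100 = 22.83
Old-age dependency ratio = 12.4 / 89.8 × 100 = 13.81
Total dependency ratio = (20.5 + 12.4) / 89.8 × 100 = 32.9 / 89.8 × 100 = 36.64

Youth dependency ratio: 22.83
Old-age dependency ratio: 13.81
Total dependency ratio: 36.64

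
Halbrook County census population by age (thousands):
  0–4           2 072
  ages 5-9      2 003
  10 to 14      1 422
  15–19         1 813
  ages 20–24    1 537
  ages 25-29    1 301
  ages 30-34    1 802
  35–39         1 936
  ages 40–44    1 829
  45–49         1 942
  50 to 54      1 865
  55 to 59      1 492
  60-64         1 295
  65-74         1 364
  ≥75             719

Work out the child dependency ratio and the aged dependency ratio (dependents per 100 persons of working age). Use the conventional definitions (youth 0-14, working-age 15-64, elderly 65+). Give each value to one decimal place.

0–14: 2 072 + 2 003 + 1 422 = 5 497
15–64: 1 813 + 1 537 + 1 301 + 1 802 + 1 936 + 1 829 + 1 942 + 1 865 + 1 492 + 1 295 = 16 812
65+: 1 364 + 719 = 2 083
Youth dependency ratio = 5 497 / 16 812 × 100 = 32.7
Old-age dependency ratio = 2 083 / 16 812 × 100 = 12.4

Youth dependency ratio: 32.7
Old-age dependency ratio: 12.4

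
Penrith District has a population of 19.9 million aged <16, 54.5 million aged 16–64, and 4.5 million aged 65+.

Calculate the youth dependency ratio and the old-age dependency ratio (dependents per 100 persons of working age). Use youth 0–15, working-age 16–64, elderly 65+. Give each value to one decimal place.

Youth dependency ratio = 19.9 / 54.5 × 100 = 36.5
Old-age dependency ratio = 4.5 / 54.5 × 100 = 8.3

Youth dependency ratio: 36.5
Old-age dependency ratio: 8.3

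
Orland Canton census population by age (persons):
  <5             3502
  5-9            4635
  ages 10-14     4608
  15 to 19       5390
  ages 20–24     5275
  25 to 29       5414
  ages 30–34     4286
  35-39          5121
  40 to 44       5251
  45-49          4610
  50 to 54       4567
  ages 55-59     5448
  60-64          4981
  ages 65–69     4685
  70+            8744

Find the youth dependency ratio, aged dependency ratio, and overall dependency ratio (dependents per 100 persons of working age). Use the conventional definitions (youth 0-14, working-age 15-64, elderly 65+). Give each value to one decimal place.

Youth dependency ratio: 25.3
Old-age dependency ratio: 26.7
Total dependency ratio: 52.0

0–14: 3502 + 4635 + 4608 = 12745
15–64: 5390 + 5275 + 5414 + 4286 + 5121 + 5251 + 4610 + 4567 + 5448 + 4981 = 50343
65+: 4685 + 8744 = 13429
Youth dependency ratio = 12745 / 50343 × 100 = 25.3
Old-age dependency ratio = 13429 / 50343 × 100 = 26.7
Total dependency ratio = (12745 + 13429) / 50343 × 100 = 26174 / 50343 × 100 = 52.0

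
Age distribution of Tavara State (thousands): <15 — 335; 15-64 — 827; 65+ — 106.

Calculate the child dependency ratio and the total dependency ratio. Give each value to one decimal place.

Youth dependency ratio: 40.5
Total dependency ratio: 53.3

Youth dependency ratio = 335 / 827 × 100 = 40.5
Total dependency ratio = (335 + 106) / 827 × 100 = 441 / 827 × 100 = 53.3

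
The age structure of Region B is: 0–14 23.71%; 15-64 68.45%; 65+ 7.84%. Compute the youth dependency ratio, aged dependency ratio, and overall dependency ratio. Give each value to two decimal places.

Youth dependency ratio = 23.71 / 68.45 × 100 = 34.64
Old-age dependency ratio = 7.84 / 68.45 × 100 = 11.45
Total dependency ratio = (23.71 + 7.84) / 68.45 × 100 = 31.55 / 68.45 × 100 = 46.09

Youth dependency ratio: 34.64
Old-age dependency ratio: 11.45
Total dependency ratio: 46.09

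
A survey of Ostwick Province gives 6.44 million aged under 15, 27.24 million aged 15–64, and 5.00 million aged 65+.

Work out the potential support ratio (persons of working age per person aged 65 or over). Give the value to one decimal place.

Potential support ratio = 27.24 / 5.00 = 5.4

Potential support ratio: 5.4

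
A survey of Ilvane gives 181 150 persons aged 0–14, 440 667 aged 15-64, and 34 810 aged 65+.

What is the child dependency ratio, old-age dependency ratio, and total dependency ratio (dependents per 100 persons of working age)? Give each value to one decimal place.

Youth dependency ratio: 41.1
Old-age dependency ratio: 7.9
Total dependency ratio: 49.0

Youth dependency ratio = 181 150 / 440 667 × 100 = 41.1
Old-age dependency ratio = 34 810 / 440 667 × 100 = 7.9
Total dependency ratio = (181 150 + 34 810) / 440 667 × 100 = 215 960 / 440 667 × 100 = 49.0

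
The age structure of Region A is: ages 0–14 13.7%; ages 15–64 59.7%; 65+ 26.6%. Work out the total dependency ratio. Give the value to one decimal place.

Total dependency ratio = (13.7 + 26.6) / 59.7 × 100 = 40.3 / 59.7 × 100 = 67.5

Total dependency ratio: 67.5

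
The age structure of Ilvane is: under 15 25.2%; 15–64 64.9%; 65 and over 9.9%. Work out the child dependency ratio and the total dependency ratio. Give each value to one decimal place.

Youth dependency ratio: 38.8
Total dependency ratio: 54.1

Youth dependency ratio = 25.2 / 64.9 × 100 = 38.8
Total dependency ratio = (25.2 + 9.9) / 64.9 × 100 = 35.1 / 64.9 × 100 = 54.1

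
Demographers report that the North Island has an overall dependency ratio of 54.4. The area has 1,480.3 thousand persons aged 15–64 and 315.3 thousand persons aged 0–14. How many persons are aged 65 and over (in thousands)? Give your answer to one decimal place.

Total dependency ratio = (youth + elderly) / working-age × 100
54.4 = (315.3 + E) / 1,480.3 × 100
⇒ 490.0

Aged 65 and over: 490.0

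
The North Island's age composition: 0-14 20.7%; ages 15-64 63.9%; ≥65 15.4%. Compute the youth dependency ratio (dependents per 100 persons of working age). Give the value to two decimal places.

Youth dependency ratio = 20.7 / 63.9 × 100 = 32.39

Youth dependency ratio: 32.39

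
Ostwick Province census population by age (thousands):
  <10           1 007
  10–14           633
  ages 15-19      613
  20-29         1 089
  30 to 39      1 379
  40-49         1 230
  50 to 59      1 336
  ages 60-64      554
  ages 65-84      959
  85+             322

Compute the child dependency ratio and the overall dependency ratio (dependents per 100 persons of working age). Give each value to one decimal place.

Youth dependency ratio: 26.4
Total dependency ratio: 47.1

0–14: 1 007 + 633 = 1 640
15–64: 613 + 1 089 + 1 379 + 1 230 + 1 336 + 554 = 6 201
65+: 959 + 322 = 1 281
Youth dependency ratio = 1 640 / 6 201 × 100 = 26.4
Total dependency ratio = (1 640 + 1 281) / 6 201 × 100 = 2 921 / 6 201 × 100 = 47.1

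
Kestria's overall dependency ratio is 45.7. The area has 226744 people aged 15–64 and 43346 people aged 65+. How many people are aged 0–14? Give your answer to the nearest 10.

Total dependency ratio = (youth + elderly) / working-age × 100
45.7 = (Y + 43346) / 226744 × 100
⇒ 60280

Aged 0–14: 60280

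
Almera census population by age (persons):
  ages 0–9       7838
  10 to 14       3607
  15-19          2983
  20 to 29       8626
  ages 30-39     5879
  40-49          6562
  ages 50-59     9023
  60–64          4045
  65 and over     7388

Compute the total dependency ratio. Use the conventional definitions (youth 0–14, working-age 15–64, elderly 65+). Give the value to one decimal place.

0–14: 7838 + 3607 = 11445
15–64: 2983 + 8626 + 5879 + 6562 + 9023 + 4045 = 37118
65+: 7388
Total dependency ratio = (11445 + 7388) / 37118 × 100 = 18833 / 37118 × 100 = 50.7

Total dependency ratio: 50.7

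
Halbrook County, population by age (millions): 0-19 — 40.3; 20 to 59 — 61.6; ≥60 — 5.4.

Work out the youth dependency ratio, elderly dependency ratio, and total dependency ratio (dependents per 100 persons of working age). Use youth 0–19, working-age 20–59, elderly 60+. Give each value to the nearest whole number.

Youth dependency ratio: 65
Old-age dependency ratio: 9
Total dependency ratio: 74

Youth dependency ratio = 40.3 / 61.6 × 100 = 65
Old-age dependency ratio = 5.4 / 61.6 × 100 = 9
Total dependency ratio = (40.3 + 5.4) / 61.6 × 100 = 45.7 / 61.6 × 100 = 74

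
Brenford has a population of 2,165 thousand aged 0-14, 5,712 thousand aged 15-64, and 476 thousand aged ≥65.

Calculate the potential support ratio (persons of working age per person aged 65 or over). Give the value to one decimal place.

Potential support ratio = 5,712 / 476 = 12.0

Potential support ratio: 12.0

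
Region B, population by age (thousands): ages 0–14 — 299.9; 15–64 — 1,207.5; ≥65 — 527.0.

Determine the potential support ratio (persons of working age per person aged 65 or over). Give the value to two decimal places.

Potential support ratio = 1,207.5 / 527.0 = 2.29

Potential support ratio: 2.29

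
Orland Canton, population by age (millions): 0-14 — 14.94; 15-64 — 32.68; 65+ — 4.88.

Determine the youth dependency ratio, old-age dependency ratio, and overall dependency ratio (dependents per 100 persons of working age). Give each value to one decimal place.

Youth dependency ratio: 45.7
Old-age dependency ratio: 14.9
Total dependency ratio: 60.6

Youth dependency ratio = 14.94 / 32.68 × 100 = 45.7
Old-age dependency ratio = 4.88 / 32.68 × 100 = 14.9
Total dependency ratio = (14.94 + 4.88) / 32.68 × 100 = 19.82 / 32.68 × 100 = 60.6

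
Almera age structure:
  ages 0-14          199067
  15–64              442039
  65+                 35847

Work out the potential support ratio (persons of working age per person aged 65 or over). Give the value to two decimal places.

Potential support ratio = 442039 / 35847 = 12.33

Potential support ratio: 12.33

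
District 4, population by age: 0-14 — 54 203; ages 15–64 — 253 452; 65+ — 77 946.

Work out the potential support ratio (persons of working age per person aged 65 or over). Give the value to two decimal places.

Potential support ratio: 3.25

Potential support ratio = 253 452 / 77 946 = 3.25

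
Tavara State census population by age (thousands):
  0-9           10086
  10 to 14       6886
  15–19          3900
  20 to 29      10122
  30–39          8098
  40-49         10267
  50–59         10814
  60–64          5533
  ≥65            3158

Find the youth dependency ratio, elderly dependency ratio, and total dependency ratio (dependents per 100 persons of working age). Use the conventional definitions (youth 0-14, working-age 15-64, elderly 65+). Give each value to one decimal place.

0–14: 10086 + 6886 = 16972
15–64: 3900 + 10122 + 8098 + 10267 + 10814 + 5533 = 48734
65+: 3158
Youth dependency ratio = 16972 / 48734 × 100 = 34.8
Old-age dependency ratio = 3158 / 48734 × 100 = 6.5
Total dependency ratio = (16972 + 3158) / 48734 × 100 = 20130 / 48734 × 100 = 41.3

Youth dependency ratio: 34.8
Old-age dependency ratio: 6.5
Total dependency ratio: 41.3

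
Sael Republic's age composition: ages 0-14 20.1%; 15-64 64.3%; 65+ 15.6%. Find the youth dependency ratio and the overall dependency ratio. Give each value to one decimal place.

Youth dependency ratio: 31.3
Total dependency ratio: 55.5

Youth dependency ratio = 20.1 / 64.3 × 100 = 31.3
Total dependency ratio = (20.1 + 15.6) / 64.3 × 100 = 35.7 / 64.3 × 100 = 55.5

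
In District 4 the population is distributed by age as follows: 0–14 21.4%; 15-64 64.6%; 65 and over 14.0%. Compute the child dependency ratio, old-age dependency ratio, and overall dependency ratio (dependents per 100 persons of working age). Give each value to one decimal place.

Youth dependency ratio = 21.4 / 64.6 × 100 = 33.1
Old-age dependency ratio = 14.0 / 64.6 × 100 = 21.7
Total dependency ratio = (21.4 + 14.0) / 64.6 × 100 = 35.4 / 64.6 × 100 = 54.8

Youth dependency ratio: 33.1
Old-age dependency ratio: 21.7
Total dependency ratio: 54.8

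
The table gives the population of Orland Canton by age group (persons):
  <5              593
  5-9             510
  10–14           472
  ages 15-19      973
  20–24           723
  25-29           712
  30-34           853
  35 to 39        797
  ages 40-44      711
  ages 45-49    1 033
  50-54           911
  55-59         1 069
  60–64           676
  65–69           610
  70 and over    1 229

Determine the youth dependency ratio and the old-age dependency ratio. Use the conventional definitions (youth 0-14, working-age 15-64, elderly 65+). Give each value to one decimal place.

0–14: 593 + 510 + 472 = 1 575
15–64: 973 + 723 + 712 + 853 + 797 + 711 + 1 033 + 911 + 1 069 + 676 = 8 458
65+: 610 + 1 229 = 1 839
Youth dependency ratio = 1 575 / 8 458 × 100 = 18.6
Old-age dependency ratio = 1 839 / 8 458 × 100 = 21.7

Youth dependency ratio: 18.6
Old-age dependency ratio: 21.7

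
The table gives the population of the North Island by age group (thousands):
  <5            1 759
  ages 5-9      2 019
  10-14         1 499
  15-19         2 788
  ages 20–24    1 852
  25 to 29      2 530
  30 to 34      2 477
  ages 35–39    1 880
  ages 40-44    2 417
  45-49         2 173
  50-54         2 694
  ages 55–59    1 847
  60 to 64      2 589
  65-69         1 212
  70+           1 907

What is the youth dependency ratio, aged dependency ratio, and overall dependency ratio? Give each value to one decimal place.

Youth dependency ratio: 22.7
Old-age dependency ratio: 13.4
Total dependency ratio: 36.1

0–14: 1 759 + 2 019 + 1 499 = 5 277
15–64: 2 788 + 1 852 + 2 530 + 2 477 + 1 880 + 2 417 + 2 173 + 2 694 + 1 847 + 2 589 = 23 247
65+: 1 212 + 1 907 = 3 119
Youth dependency ratio = 5 277 / 23 247 × 100 = 22.7
Old-age dependency ratio = 3 119 / 23 247 × 100 = 13.4
Total dependency ratio = (5 277 + 3 119) / 23 247 × 100 = 8 396 / 23 247 × 100 = 36.1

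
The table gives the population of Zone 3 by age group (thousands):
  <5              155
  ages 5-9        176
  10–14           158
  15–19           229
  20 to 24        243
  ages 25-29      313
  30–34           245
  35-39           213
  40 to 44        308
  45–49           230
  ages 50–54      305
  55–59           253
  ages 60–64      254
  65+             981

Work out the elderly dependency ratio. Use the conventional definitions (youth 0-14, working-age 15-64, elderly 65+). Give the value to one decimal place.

Old-age dependency ratio: 37.8

0–14: 155 + 176 + 158 = 489
15–64: 229 + 243 + 313 + 245 + 213 + 308 + 230 + 305 + 253 + 254 = 2593
65+: 981
Old-age dependency ratio = 981 / 2593 × 100 = 37.8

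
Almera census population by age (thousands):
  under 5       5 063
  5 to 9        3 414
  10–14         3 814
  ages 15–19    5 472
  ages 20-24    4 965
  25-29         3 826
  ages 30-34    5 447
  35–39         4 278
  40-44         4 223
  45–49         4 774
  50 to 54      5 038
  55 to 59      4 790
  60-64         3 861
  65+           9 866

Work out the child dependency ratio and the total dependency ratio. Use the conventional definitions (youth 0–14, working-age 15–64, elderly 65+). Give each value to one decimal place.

0–14: 5 063 + 3 414 + 3 814 = 12 291
15–64: 5 472 + 4 965 + 3 826 + 5 447 + 4 278 + 4 223 + 4 774 + 5 038 + 4 790 + 3 861 = 46 674
65+: 9 866
Youth dependency ratio = 12 291 / 46 674 × 100 = 26.3
Total dependency ratio = (12 291 + 9 866) / 46 674 × 100 = 22 157 / 46 674 × 100 = 47.5

Youth dependency ratio: 26.3
Total dependency ratio: 47.5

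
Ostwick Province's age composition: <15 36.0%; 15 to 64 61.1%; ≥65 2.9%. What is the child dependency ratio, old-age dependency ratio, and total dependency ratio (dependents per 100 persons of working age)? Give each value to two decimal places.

Youth dependency ratio: 58.92
Old-age dependency ratio: 4.75
Total dependency ratio: 63.67

Youth dependency ratio = 36.0 / 61.1 × 100 = 58.92
Old-age dependency ratio = 2.9 / 61.1 × 100 = 4.75
Total dependency ratio = (36.0 + 2.9) / 61.1 × 100 = 38.9 / 61.1 × 100 = 63.67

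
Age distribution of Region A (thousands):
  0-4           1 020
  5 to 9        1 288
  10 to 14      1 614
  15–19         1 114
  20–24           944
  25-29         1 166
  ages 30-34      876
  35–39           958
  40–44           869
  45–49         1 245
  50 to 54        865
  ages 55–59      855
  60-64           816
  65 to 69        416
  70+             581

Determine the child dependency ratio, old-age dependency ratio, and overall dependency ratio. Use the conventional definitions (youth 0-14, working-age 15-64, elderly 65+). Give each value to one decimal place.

0–14: 1 020 + 1 288 + 1 614 = 3 922
15–64: 1 114 + 944 + 1 166 + 876 + 958 + 869 + 1 245 + 865 + 855 + 816 = 9 708
65+: 416 + 581 = 997
Youth dependency ratio = 3 922 / 9 708 × 100 = 40.4
Old-age dependency ratio = 997 / 9 708 × 100 = 10.3
Total dependency ratio = (3 922 + 997) / 9 708 × 100 = 4 919 / 9 708 × 100 = 50.7

Youth dependency ratio: 40.4
Old-age dependency ratio: 10.3
Total dependency ratio: 50.7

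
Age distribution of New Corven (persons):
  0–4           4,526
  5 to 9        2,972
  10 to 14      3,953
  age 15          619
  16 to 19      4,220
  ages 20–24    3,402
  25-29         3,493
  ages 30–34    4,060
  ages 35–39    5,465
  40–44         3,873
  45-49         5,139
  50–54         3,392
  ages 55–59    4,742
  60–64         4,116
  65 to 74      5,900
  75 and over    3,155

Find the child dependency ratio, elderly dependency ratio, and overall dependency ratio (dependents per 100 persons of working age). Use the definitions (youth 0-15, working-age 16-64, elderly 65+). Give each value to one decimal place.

0–15: 4,526 + 2,972 + 3,953 + 619 = 12,070
16–64: 4,220 + 3,402 + 3,493 + 4,060 + 5,465 + 3,873 + 5,139 + 3,392 + 4,742 + 4,116 = 41,902
65+: 5,900 + 3,155 = 9,055
Youth dependency ratio = 12,070 / 41,902 × 100 = 28.8
Old-age dependency ratio = 9,055 / 41,902 × 100 = 21.6
Total dependency ratio = (12,070 + 9,055) / 41,902 × 100 = 21,125 / 41,902 × 100 = 50.4

Youth dependency ratio: 28.8
Old-age dependency ratio: 21.6
Total dependency ratio: 50.4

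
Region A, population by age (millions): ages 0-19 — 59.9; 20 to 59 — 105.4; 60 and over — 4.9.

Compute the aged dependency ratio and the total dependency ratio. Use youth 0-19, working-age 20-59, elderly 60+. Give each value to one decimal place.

Old-age dependency ratio: 4.6
Total dependency ratio: 61.5

Old-age dependency ratio = 4.9 / 105.4 × 100 = 4.6
Total dependency ratio = (59.9 + 4.9) / 105.4 × 100 = 64.8 / 105.4 × 100 = 61.5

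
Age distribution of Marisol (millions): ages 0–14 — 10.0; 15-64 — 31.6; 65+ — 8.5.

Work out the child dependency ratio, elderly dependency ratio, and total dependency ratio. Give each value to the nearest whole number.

Youth dependency ratio = 10.0 / 31.6 × 100 = 32
Old-age dependency ratio = 8.5 / 31.6 × 100 = 27
Total dependency ratio = (10.0 + 8.5) / 31.6 × 100 = 18.5 / 31.6 × 100 = 59

Youth dependency ratio: 32
Old-age dependency ratio: 27
Total dependency ratio: 59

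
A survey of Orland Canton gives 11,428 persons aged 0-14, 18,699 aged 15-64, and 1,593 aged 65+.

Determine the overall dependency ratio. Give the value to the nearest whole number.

Total dependency ratio: 70

Total dependency ratio = (11,428 + 1,593) / 18,699 × 100 = 13,021 / 18,699 × 100 = 70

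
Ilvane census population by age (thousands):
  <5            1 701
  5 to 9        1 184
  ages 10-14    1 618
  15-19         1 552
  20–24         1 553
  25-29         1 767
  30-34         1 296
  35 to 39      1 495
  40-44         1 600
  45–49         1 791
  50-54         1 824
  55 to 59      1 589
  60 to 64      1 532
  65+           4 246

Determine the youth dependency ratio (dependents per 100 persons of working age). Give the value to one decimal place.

0–14: 1 701 + 1 184 + 1 618 = 4 503
15–64: 1 552 + 1 553 + 1 767 + 1 296 + 1 495 + 1 600 + 1 791 + 1 824 + 1 589 + 1 532 = 15 999
65+: 4 246
Youth dependency ratio = 4 503 / 15 999 × 100 = 28.1

Youth dependency ratio: 28.1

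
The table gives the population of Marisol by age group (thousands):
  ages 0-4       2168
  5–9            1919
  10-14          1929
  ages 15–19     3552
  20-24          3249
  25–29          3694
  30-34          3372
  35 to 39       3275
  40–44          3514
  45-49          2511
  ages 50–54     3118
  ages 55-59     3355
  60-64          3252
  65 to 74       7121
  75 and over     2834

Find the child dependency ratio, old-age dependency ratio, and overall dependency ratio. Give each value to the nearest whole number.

0–14: 2168 + 1919 + 1929 = 6016
15–64: 3552 + 3249 + 3694 + 3372 + 3275 + 3514 + 2511 + 3118 + 3355 + 3252 = 32892
65+: 7121 + 2834 = 9955
Youth dependency ratio = 6016 / 32892 × 100 = 18
Old-age dependency ratio = 9955 / 32892 × 100 = 30
Total dependency ratio = (6016 + 9955) / 32892 × 100 = 15971 / 32892 × 100 = 49

Youth dependency ratio: 18
Old-age dependency ratio: 30
Total dependency ratio: 49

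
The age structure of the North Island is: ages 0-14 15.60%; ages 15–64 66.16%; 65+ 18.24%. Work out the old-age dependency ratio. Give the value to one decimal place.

Old-age dependency ratio = 18.24 / 66.16 × 100 = 27.6

Old-age dependency ratio: 27.6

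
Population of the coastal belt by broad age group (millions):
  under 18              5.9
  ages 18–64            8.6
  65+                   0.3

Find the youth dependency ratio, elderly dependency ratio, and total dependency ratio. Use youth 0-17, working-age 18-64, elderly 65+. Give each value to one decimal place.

Youth dependency ratio: 68.6
Old-age dependency ratio: 3.5
Total dependency ratio: 72.1

Youth dependency ratio = 5.9 / 8.6 × 100 = 68.6
Old-age dependency ratio = 0.3 / 8.6 × 100 = 3.5
Total dependency ratio = (5.9 + 0.3) / 8.6 × 100 = 6.2 / 8.6 × 100 = 72.1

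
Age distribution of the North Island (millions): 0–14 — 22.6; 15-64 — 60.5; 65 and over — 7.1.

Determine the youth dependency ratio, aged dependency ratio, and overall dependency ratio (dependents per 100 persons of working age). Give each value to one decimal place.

Youth dependency ratio = 22.6 / 60.5 × 100 = 37.4
Old-age dependency ratio = 7.1 / 60.5 × 100 = 11.7
Total dependency ratio = (22.6 + 7.1) / 60.5 × 100 = 29.7 / 60.5 × 100 = 49.1

Youth dependency ratio: 37.4
Old-age dependency ratio: 11.7
Total dependency ratio: 49.1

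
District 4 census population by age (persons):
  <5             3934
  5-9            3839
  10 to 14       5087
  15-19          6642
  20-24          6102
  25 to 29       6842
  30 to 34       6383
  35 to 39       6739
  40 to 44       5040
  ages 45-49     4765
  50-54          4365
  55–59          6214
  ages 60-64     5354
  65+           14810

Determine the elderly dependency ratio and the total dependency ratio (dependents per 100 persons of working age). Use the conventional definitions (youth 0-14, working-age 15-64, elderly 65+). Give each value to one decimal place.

0–14: 3934 + 3839 + 5087 = 12860
15–64: 6642 + 6102 + 6842 + 6383 + 6739 + 5040 + 4765 + 4365 + 6214 + 5354 = 58446
65+: 14810
Old-age dependency ratio = 14810 / 58446 × 100 = 25.3
Total dependency ratio = (12860 + 14810) / 58446 × 100 = 27670 / 58446 × 100 = 47.3

Old-age dependency ratio: 25.3
Total dependency ratio: 47.3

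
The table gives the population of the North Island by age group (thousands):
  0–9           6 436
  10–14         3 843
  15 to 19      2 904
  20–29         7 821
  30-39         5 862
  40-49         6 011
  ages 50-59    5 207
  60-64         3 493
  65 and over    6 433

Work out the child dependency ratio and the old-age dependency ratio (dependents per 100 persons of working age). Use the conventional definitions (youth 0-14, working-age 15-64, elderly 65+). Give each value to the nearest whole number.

0–14: 6 436 + 3 843 = 10 279
15–64: 2 904 + 7 821 + 5 862 + 6 011 + 5 207 + 3 493 = 31 298
65+: 6 433
Youth dependency ratio = 10 279 / 31 298 × 100 = 33
Old-age dependency ratio = 6 433 / 31 298 × 100 = 21

Youth dependency ratio: 33
Old-age dependency ratio: 21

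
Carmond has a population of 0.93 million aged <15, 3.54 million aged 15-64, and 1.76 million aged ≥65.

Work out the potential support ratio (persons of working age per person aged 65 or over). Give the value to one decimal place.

Potential support ratio = 3.54 / 1.76 = 2.0

Potential support ratio: 2.0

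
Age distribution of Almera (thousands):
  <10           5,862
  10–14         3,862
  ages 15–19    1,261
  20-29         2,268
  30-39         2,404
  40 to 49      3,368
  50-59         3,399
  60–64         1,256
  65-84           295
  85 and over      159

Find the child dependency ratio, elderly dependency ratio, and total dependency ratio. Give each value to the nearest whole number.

Youth dependency ratio: 70
Old-age dependency ratio: 3
Total dependency ratio: 73

0–14: 5,862 + 3,862 = 9,724
15–64: 1,261 + 2,268 + 2,404 + 3,368 + 3,399 + 1,256 = 13,956
65+: 295 + 159 = 454
Youth dependency ratio = 9,724 / 13,956 × 100 = 70
Old-age dependency ratio = 454 / 13,956 × 100 = 3
Total dependency ratio = (9,724 + 454) / 13,956 × 100 = 10,178 / 13,956 × 100 = 73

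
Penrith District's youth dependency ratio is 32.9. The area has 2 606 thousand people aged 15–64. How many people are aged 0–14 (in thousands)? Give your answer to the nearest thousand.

Aged 0–14: 857

Youth dependency ratio = youth / working-age × 100
32.9 = Y / 2 606 × 100
⇒ 857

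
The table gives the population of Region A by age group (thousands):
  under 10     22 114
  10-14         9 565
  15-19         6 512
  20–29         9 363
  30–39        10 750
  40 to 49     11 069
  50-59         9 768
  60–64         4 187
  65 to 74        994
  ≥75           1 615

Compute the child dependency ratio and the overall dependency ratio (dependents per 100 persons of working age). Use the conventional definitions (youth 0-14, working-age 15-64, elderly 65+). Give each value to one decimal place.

0–14: 22 114 + 9 565 = 31 679
15–64: 6 512 + 9 363 + 10 750 + 11 069 + 9 768 + 4 187 = 51 649
65+: 994 + 1 615 = 2 609
Youth dependency ratio = 31 679 / 51 649 × 100 = 61.3
Total dependency ratio = (31 679 + 2 609) / 51 649 × 100 = 34 288 / 51 649 × 100 = 66.4

Youth dependency ratio: 61.3
Total dependency ratio: 66.4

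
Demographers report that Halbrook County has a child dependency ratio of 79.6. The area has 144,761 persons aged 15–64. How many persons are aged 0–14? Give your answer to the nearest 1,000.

Youth dependency ratio = youth / working-age × 100
79.6 = Y / 144,761 × 100
⇒ 115,000

Aged 0–14: 115,000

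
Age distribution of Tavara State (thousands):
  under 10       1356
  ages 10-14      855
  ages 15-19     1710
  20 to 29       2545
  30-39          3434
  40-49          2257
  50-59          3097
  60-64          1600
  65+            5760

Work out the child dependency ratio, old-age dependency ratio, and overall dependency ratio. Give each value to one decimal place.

Youth dependency ratio: 15.1
Old-age dependency ratio: 39.3
Total dependency ratio: 54.4

0–14: 1356 + 855 = 2211
15–64: 1710 + 2545 + 3434 + 2257 + 3097 + 1600 = 14643
65+: 5760
Youth dependency ratio = 2211 / 14643 × 100 = 15.1
Old-age dependency ratio = 5760 / 14643 × 100 = 39.3
Total dependency ratio = (2211 + 5760) / 14643 × 100 = 7971 / 14643 × 100 = 54.4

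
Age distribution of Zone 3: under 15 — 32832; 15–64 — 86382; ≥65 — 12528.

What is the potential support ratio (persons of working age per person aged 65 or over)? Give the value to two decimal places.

Potential support ratio: 6.90

Potential support ratio = 86382 / 12528 = 6.90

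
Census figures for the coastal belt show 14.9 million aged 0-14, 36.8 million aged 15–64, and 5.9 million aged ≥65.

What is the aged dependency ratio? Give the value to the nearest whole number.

Old-age dependency ratio = 5.9 / 36.8 × 100 = 16

Old-age dependency ratio: 16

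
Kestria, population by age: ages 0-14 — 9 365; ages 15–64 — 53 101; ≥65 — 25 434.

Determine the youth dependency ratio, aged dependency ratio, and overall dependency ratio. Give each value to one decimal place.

Youth dependency ratio: 17.6
Old-age dependency ratio: 47.9
Total dependency ratio: 65.5

Youth dependency ratio = 9 365 / 53 101 × 100 = 17.6
Old-age dependency ratio = 25 434 / 53 101 × 100 = 47.9
Total dependency ratio = (9 365 + 25 434) / 53 101 × 100 = 34 799 / 53 101 × 100 = 65.5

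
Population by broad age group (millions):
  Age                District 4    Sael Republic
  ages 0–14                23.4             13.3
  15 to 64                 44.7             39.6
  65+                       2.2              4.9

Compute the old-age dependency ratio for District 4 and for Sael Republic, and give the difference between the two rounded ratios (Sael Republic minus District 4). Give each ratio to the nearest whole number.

District 4: 2.2 / 44.7 × 100 = 5
Sael Republic: 4.9 / 39.6 × 100 = 12

District 4: 5
Sael Republic: 12
Difference: +7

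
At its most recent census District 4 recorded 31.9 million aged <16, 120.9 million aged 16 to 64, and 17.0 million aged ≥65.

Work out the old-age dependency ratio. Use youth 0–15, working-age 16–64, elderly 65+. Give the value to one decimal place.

Old-age dependency ratio: 14.1

Old-age dependency ratio = 17.0 / 120.9 × 100 = 14.1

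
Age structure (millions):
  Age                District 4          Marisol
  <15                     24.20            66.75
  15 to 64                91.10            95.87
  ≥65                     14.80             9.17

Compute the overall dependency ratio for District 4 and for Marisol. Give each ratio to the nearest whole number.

District 4: (24.20 + 14.80) / 91.10 × 100 = 39.00 / 91.10 × 100 = 43
Marisol: (66.75 + 9.17) / 95.87 × 100 = 75.92 / 95.87 × 100 = 79

District 4: 43
Marisol: 79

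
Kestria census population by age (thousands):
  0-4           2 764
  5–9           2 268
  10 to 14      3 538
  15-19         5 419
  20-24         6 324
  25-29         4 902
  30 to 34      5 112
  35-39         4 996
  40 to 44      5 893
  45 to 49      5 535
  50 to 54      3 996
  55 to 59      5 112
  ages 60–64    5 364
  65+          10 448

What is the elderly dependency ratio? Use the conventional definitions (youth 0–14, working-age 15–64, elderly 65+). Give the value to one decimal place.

Old-age dependency ratio: 19.8

0–14: 2 764 + 2 268 + 3 538 = 8 570
15–64: 5 419 + 6 324 + 4 902 + 5 112 + 4 996 + 5 893 + 5 535 + 3 996 + 5 112 + 5 364 = 52 653
65+: 10 448
Old-age dependency ratio = 10 448 / 52 653 × 100 = 19.8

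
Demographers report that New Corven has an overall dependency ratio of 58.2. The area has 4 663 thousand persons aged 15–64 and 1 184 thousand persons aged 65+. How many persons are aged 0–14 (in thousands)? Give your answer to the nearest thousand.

Total dependency ratio = (youth + elderly) / working-age × 100
58.2 = (Y + 1 184) / 4 663 × 100
⇒ 1 530

Aged 0–14: 1 530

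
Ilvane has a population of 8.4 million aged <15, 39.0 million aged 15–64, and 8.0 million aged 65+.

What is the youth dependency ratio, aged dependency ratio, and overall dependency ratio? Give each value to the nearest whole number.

Youth dependency ratio: 22
Old-age dependency ratio: 21
Total dependency ratio: 42

Youth dependency ratio = 8.4 / 39.0 × 100 = 22
Old-age dependency ratio = 8.0 / 39.0 × 100 = 21
Total dependency ratio = (8.4 + 8.0) / 39.0 × 100 = 16.4 / 39.0 × 100 = 42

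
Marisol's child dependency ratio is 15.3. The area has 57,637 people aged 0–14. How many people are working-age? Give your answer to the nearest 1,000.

Youth dependency ratio = youth / working-age × 100
15.3 = 57,637 / W × 100
⇒ 377,000

Working-age: 377,000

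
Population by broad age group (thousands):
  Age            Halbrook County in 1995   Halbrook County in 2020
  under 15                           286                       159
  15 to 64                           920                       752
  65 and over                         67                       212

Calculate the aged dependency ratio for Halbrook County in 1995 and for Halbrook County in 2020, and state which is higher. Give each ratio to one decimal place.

Halbrook County in 1995: 67 / 920 × 100 = 7.3
Halbrook County in 2020: 212 / 752 × 100 = 28.2

Halbrook County in 1995: 7.3
Halbrook County in 2020: 28.2
Higher: Halbrook County in 2020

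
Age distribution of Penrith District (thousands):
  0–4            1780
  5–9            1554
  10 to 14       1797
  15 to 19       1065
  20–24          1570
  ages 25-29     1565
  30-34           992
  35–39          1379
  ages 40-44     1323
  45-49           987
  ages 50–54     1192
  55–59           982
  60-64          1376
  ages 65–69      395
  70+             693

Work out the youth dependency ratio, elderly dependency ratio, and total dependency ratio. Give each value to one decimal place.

Youth dependency ratio: 41.3
Old-age dependency ratio: 8.8
Total dependency ratio: 50.0

0–14: 1780 + 1554 + 1797 = 5131
15–64: 1065 + 1570 + 1565 + 992 + 1379 + 1323 + 987 + 1192 + 982 + 1376 = 12431
65+: 395 + 693 = 1088
Youth dependency ratio = 5131 / 12431 × 100 = 41.3
Old-age dependency ratio = 1088 / 12431 × 100 = 8.8
Total dependency ratio = (5131 + 1088) / 12431 × 100 = 6219 / 12431 × 100 = 50.0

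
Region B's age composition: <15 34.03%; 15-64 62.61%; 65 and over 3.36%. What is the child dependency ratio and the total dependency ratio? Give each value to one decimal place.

Youth dependency ratio = 34.03 / 62.61 × 100 = 54.4
Total dependency ratio = (34.03 + 3.36) / 62.61 × 100 = 37.39 / 62.61 × 100 = 59.7

Youth dependency ratio: 54.4
Total dependency ratio: 59.7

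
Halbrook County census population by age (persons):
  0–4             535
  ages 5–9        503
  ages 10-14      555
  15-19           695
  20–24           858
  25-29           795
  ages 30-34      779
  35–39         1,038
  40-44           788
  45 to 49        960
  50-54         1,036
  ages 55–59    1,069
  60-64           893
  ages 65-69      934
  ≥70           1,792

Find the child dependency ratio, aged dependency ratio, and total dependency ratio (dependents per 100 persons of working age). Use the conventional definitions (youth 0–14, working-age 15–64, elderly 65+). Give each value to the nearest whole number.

Youth dependency ratio: 18
Old-age dependency ratio: 31
Total dependency ratio: 48

0–14: 535 + 503 + 555 = 1,593
15–64: 695 + 858 + 795 + 779 + 1,038 + 788 + 960 + 1,036 + 1,069 + 893 = 8,911
65+: 934 + 1,792 = 2,726
Youth dependency ratio = 1,593 / 8,911 × 100 = 18
Old-age dependency ratio = 2,726 / 8,911 × 100 = 31
Total dependency ratio = (1,593 + 2,726) / 8,911 × 100 = 4,319 / 8,911 × 100 = 48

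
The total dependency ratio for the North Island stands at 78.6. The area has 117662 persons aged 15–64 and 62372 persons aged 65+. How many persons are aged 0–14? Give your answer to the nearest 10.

Aged 0–14: 30110

Total dependency ratio = (youth + elderly) / working-age × 100
78.6 = (Y + 62372) / 117662 × 100
⇒ 30110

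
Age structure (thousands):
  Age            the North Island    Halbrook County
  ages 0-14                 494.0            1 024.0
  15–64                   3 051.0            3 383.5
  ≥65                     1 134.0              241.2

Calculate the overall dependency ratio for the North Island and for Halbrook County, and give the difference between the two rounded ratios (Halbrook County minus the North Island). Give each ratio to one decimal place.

the North Island: 53.4
Halbrook County: 37.4
Difference: -16.0

the North Island: (494.0 + 1 134.0) / 3 051.0 × 100 = 1 628.0 / 3 051.0 × 100 = 53.4
Halbrook County: (1 024.0 + 241.2) / 3 383.5 × 100 = 1 265.2 / 3 383.5 × 100 = 37.4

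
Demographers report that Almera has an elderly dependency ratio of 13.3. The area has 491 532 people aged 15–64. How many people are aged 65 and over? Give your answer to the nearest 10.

Old-age dependency ratio = elderly / working-age × 100
13.3 = E / 491 532 × 100
⇒ 65 370

Aged 65 and over: 65 370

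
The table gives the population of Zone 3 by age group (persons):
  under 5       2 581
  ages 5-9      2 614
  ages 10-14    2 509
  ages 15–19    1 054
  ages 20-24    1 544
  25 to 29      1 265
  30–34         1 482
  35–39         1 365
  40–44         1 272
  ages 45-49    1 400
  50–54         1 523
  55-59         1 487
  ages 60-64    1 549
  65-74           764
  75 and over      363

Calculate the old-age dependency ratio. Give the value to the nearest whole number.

0–14: 2 581 + 2 614 + 2 509 = 7 704
15–64: 1 054 + 1 544 + 1 265 + 1 482 + 1 365 + 1 272 + 1 400 + 1 523 + 1 487 + 1 549 = 13 941
65+: 764 + 363 = 1 127
Old-age dependency ratio = 1 127 / 13 941 × 100 = 8

Old-age dependency ratio: 8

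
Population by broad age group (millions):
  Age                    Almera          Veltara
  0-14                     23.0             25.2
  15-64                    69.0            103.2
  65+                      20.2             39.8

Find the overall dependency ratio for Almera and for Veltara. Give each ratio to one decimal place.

Almera: 62.6
Veltara: 63.0

Almera: (23.0 + 20.2) / 69.0 × 100 = 43.2 / 69.0 × 100 = 62.6
Veltara: (25.2 + 39.8) / 103.2 × 100 = 65.0 / 103.2 × 100 = 63.0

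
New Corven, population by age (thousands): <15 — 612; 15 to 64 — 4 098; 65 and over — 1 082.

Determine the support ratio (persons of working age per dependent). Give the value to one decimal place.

Support ratio = 4 098 / (612 + 1 082) = 4 098 / 1 694 = 2.4

Support ratio: 2.4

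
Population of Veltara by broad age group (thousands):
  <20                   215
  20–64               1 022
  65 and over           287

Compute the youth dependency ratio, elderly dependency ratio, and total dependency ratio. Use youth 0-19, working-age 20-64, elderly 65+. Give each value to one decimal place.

Youth dependency ratio: 21.0
Old-age dependency ratio: 28.1
Total dependency ratio: 49.1

Youth dependency ratio = 215 / 1 022 × 100 = 21.0
Old-age dependency ratio = 287 / 1 022 × 100 = 28.1
Total dependency ratio = (215 + 287) / 1 022 × 100 = 502 / 1 022 × 100 = 49.1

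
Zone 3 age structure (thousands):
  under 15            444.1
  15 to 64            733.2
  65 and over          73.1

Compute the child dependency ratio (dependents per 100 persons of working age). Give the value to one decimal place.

Youth dependency ratio = 444.1 / 733.2 × 100 = 60.6

Youth dependency ratio: 60.6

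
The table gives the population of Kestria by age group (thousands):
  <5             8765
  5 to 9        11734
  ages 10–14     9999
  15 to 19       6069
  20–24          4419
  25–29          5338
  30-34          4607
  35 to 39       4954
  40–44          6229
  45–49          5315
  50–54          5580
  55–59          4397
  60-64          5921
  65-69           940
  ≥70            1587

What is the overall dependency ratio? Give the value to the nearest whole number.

Total dependency ratio: 63

0–14: 8765 + 11734 + 9999 = 30498
15–64: 6069 + 4419 + 5338 + 4607 + 4954 + 6229 + 5315 + 5580 + 4397 + 5921 = 52829
65+: 940 + 1587 = 2527
Total dependency ratio = (30498 + 2527) / 52829 × 100 = 33025 / 52829 × 100 = 63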